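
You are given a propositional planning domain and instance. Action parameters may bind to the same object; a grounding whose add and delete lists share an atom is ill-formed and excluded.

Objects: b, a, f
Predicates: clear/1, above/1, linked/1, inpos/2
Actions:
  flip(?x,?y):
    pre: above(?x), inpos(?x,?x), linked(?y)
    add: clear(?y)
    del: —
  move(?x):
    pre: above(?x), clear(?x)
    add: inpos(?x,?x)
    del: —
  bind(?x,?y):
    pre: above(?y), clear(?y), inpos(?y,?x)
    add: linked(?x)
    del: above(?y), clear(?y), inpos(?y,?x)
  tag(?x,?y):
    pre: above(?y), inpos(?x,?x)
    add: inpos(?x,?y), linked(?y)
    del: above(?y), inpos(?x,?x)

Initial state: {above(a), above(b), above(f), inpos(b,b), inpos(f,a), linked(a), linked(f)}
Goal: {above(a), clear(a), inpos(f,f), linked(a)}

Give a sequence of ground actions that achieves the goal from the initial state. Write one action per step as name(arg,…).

flip(b,a); flip(b,f); move(f)

1. flip(b,a)  →  {above(a), above(b), above(f), clear(a), inpos(b,b), inpos(f,a), linked(a), linked(f)}
2. flip(b,f)  →  {above(a), above(b), above(f), clear(a), clear(f), inpos(b,b), inpos(f,a), linked(a), linked(f)}
3. move(f)  →  {above(a), above(b), above(f), clear(a), clear(f), inpos(b,b), inpos(f,a), inpos(f,f), linked(a), linked(f)}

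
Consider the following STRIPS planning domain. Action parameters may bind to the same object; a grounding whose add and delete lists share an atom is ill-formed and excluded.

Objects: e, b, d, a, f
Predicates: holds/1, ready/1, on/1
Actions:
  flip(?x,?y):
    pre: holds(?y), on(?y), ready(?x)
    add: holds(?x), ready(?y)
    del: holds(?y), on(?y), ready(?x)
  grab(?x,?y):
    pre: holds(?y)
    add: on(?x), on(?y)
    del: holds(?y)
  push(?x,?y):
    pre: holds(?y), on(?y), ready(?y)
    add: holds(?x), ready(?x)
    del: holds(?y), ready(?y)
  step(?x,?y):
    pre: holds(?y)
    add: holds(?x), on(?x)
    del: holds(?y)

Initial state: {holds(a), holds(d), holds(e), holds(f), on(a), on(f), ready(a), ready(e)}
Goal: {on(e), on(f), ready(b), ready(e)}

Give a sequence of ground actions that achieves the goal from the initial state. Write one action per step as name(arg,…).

1. grab(e,e)  →  {holds(a), holds(d), holds(f), on(a), on(e), on(f), ready(a), ready(e)}
2. push(b,a)  →  {holds(b), holds(d), holds(f), on(a), on(e), on(f), ready(b), ready(e)}

grab(e,e); push(b,a)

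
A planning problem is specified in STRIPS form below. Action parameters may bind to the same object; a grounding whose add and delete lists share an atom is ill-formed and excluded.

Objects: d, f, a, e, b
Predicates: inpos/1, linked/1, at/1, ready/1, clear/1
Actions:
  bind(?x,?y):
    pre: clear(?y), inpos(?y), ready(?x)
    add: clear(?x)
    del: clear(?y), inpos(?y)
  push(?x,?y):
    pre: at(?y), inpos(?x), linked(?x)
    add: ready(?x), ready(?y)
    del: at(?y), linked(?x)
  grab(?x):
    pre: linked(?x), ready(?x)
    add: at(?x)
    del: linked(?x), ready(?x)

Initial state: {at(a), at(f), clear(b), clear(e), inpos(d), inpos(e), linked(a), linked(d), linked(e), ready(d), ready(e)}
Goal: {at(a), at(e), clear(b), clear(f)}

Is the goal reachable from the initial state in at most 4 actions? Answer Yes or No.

Yes

1. push(d,f)  →  {at(a), clear(b), clear(e), inpos(d), inpos(e), linked(a), linked(e), ready(d), ready(e), ready(f)}
2. bind(f,e)  →  {at(a), clear(b), clear(f), inpos(d), linked(a), linked(e), ready(d), ready(e), ready(f)}
3. grab(e)  →  {at(a), at(e), clear(b), clear(f), inpos(d), linked(a), ready(d), ready(f)}
optimal plan length = 3; 3 ≤ 4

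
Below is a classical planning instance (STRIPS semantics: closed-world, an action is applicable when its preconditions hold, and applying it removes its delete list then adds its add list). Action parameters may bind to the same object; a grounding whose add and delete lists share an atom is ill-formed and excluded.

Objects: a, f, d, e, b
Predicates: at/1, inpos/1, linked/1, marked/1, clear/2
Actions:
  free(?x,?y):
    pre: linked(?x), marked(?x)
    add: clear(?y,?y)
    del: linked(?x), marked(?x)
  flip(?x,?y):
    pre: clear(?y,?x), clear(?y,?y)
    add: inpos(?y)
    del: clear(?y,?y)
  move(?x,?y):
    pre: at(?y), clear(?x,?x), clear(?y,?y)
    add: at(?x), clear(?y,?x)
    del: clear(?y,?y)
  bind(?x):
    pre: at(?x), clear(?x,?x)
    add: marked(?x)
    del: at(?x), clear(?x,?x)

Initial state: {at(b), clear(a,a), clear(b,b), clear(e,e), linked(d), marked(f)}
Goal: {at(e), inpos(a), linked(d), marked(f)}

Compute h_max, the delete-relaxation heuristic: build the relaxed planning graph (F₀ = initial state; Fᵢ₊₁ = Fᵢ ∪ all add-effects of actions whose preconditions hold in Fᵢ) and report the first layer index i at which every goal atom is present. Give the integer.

F0 = init (6 atoms)
F1 = F0 ∪ {at(a), at(e), clear(b,a), clear(b,e), inpos(a), inpos(b), inpos(e), marked(b)}  (14 atoms)
goal ⊆ F1  ⇒  h_max = 1

1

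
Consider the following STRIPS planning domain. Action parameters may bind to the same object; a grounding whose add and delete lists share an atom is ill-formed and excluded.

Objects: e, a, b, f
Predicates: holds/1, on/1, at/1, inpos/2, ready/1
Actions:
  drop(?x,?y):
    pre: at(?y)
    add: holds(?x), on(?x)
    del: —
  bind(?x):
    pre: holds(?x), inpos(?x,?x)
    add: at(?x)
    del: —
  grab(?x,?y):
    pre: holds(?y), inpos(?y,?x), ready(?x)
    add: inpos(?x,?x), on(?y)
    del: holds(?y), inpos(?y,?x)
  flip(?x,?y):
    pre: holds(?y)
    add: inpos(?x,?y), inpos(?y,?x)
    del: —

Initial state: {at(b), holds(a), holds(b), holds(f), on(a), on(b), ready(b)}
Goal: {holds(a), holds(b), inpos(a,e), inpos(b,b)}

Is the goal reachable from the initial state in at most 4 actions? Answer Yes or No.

1. flip(e,a)  →  {at(b), holds(a), holds(b), holds(f), inpos(a,e), inpos(e,a), on(a), on(b), ready(b)}
2. flip(b,b)  →  {at(b), holds(a), holds(b), holds(f), inpos(a,e), inpos(b,b), inpos(e,a), on(a), on(b), ready(b)}
optimal plan length = 2; 2 ≤ 4

Yes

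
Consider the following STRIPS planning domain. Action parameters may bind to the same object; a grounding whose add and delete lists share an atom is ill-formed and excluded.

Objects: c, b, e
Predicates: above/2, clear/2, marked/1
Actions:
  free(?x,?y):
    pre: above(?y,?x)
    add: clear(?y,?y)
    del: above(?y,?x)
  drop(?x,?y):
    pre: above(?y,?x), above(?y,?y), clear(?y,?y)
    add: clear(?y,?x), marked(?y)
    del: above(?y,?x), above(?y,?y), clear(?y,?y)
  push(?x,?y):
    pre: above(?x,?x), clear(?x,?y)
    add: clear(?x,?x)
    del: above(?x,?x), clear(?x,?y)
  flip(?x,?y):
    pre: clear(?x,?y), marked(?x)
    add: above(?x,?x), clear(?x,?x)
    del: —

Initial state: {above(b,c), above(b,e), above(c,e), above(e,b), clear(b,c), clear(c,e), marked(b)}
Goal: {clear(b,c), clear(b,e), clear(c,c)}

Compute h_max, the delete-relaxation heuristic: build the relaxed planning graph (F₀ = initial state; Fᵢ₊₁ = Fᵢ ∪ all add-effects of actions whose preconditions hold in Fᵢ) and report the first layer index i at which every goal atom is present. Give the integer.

F0 = init (7 atoms)
F1 = F0 ∪ {above(b,b), clear(b,b), clear(c,c), clear(e,e)}  (11 atoms)
F2 = F1 ∪ {clear(b,e)}  (12 atoms)
goal ⊆ F2  ⇒  h_max = 2

2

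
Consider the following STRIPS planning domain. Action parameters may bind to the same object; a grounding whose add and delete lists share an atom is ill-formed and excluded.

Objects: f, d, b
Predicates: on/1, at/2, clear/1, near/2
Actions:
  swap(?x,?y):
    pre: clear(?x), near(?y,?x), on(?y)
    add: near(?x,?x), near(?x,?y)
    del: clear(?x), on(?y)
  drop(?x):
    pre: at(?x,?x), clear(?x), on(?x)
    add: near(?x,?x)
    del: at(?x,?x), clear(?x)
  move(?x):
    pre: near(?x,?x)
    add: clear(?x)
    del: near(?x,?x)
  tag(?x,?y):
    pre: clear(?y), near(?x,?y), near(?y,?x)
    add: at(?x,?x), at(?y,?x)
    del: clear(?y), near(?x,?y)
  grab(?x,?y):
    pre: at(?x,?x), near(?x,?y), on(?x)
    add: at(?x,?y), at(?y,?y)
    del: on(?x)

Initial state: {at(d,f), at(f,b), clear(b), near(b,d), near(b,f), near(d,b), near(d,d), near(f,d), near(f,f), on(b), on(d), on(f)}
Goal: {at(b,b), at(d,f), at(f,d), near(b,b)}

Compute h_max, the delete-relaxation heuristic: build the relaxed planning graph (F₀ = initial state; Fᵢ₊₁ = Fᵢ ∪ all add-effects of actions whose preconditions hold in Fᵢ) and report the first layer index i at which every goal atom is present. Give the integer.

F0 = init (12 atoms)
F1 = F0 ∪ {at(b,d), at(d,d), clear(d), clear(f), near(b,b)}  (17 atoms)
F2 = F1 ∪ {at(b,b), at(d,b), at(f,f), near(d,f), near(f,b)}  (22 atoms)
F3 = F2 ∪ {at(b,f), at(f,d)}  (24 atoms)
goal ⊆ F3  ⇒  h_max = 3

3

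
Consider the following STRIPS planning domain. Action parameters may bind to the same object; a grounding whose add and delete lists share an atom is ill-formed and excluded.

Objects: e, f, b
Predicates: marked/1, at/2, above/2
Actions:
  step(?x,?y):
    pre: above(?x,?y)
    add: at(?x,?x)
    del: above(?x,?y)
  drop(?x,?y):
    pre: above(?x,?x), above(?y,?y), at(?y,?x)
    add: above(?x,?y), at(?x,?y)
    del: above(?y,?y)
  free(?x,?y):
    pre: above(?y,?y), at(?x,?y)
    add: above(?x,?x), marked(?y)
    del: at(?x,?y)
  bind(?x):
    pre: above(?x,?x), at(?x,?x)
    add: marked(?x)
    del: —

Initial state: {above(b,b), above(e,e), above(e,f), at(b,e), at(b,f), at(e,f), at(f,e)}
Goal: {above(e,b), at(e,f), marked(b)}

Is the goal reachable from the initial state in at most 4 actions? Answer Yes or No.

Yes

1. drop(e,b)  →  {above(e,b), above(e,e), above(e,f), at(b,e), at(b,f), at(e,b), at(e,f), at(f,e)}
2. free(b,e)  →  {above(b,b), above(e,b), above(e,e), above(e,f), at(b,f), at(e,b), at(e,f), at(f,e), marked(e)}
3. free(e,b)  →  {above(b,b), above(e,b), above(e,e), above(e,f), at(b,f), at(e,f), at(f,e), marked(b), marked(e)}
optimal plan length = 3; 3 ≤ 4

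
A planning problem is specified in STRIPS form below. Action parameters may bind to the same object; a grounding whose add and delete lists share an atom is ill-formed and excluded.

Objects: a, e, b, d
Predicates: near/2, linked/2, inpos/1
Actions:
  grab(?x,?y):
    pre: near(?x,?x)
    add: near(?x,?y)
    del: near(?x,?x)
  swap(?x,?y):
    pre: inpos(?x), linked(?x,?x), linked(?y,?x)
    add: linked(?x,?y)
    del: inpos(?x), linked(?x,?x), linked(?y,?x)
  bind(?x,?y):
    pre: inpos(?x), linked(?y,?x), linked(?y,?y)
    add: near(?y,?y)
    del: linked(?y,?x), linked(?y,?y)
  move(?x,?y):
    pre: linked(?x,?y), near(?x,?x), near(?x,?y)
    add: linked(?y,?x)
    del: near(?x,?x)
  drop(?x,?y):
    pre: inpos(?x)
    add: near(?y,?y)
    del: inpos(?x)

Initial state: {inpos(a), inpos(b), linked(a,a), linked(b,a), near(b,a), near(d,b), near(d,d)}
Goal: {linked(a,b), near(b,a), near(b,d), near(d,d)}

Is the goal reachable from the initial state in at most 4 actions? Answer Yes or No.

Yes

1. swap(a,b)  →  {inpos(b), linked(a,b), near(b,a), near(d,b), near(d,d)}
2. drop(b,b)  →  {linked(a,b), near(b,a), near(b,b), near(d,b), near(d,d)}
3. grab(b,d)  →  {linked(a,b), near(b,a), near(b,d), near(d,b), near(d,d)}
optimal plan length = 3; 3 ≤ 4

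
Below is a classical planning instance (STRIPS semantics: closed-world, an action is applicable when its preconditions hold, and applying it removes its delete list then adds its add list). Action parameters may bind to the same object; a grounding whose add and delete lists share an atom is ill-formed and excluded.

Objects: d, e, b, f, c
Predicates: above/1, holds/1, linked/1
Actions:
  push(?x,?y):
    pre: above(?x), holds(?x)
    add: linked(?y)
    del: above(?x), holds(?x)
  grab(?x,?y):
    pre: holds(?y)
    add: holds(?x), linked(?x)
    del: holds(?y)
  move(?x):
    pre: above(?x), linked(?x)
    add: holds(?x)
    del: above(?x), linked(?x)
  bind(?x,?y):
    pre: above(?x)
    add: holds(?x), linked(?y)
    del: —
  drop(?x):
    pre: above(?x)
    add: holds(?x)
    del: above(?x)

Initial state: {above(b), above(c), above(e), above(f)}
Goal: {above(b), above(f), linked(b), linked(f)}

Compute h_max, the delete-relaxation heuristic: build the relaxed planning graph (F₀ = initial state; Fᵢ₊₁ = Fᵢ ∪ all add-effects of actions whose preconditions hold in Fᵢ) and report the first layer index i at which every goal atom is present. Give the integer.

1

F0 = init (4 atoms)
F1 = F0 ∪ {holds(b), holds(c), holds(e), holds(f), linked(b), linked(c), linked(d), linked(e), linked(f)}  (13 atoms)
goal ⊆ F1  ⇒  h_max = 1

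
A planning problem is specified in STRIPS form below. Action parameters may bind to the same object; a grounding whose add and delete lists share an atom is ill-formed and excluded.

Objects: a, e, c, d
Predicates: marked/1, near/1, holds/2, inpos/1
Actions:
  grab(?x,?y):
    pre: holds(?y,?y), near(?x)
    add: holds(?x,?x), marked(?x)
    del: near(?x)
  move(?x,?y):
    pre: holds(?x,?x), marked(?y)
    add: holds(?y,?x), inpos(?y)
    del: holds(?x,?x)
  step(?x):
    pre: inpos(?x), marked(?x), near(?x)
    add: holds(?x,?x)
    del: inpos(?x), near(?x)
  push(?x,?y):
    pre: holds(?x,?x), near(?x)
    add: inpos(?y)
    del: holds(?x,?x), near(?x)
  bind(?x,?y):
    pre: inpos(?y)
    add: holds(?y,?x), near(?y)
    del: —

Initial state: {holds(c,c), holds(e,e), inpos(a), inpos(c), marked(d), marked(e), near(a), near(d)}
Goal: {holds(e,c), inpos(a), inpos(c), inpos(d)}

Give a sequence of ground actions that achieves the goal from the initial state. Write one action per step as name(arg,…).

move(e,d); move(c,e)

1. move(e,d)  →  {holds(c,c), holds(d,e), inpos(a), inpos(c), inpos(d), marked(d), marked(e), near(a), near(d)}
2. move(c,e)  →  {holds(d,e), holds(e,c), inpos(a), inpos(c), inpos(d), inpos(e), marked(d), marked(e), near(a), near(d)}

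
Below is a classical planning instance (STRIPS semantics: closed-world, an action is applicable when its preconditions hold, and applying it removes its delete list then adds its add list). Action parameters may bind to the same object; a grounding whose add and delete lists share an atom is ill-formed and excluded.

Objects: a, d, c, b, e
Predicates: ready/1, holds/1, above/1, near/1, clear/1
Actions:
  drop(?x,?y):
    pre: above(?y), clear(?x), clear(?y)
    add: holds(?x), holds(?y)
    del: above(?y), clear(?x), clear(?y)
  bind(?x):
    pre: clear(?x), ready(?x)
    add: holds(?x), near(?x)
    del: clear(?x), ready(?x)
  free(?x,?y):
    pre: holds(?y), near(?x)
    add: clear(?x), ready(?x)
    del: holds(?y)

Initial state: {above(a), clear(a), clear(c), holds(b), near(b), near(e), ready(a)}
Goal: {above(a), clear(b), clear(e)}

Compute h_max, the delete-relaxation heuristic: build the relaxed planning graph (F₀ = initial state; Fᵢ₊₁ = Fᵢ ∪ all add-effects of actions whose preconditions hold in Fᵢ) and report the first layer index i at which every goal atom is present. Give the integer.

F0 = init (7 atoms)
F1 = F0 ∪ {clear(b), clear(e), holds(a), holds(c), near(a), ready(b), ready(e)}  (14 atoms)
goal ⊆ F1  ⇒  h_max = 1

1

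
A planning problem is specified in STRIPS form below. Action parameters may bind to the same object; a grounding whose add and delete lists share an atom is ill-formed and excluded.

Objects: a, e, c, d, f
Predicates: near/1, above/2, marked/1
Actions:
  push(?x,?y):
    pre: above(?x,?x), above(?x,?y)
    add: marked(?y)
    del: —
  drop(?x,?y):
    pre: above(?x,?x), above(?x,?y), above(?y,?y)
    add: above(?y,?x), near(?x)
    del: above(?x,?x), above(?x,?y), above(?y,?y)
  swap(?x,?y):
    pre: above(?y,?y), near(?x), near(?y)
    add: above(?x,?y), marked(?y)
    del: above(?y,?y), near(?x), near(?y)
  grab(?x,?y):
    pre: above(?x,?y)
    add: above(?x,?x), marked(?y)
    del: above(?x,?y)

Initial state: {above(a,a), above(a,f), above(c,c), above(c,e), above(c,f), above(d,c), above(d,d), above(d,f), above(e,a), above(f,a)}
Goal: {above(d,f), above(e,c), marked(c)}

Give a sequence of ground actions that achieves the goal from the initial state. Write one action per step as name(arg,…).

1. push(c,c)  →  {above(a,a), above(a,f), above(c,c), above(c,e), above(c,f), above(d,c), above(d,d), above(d,f), above(e,a), above(f,a), marked(c)}
2. grab(e,a)  →  {above(a,a), above(a,f), above(c,c), above(c,e), above(c,f), above(d,c), above(d,d), above(d,f), above(e,e), above(f,a), marked(a), marked(c)}
3. drop(c,e)  →  {above(a,a), above(a,f), above(c,f), above(d,c), above(d,d), above(d,f), above(e,c), above(f,a), marked(a), marked(c), near(c)}

push(c,c); grab(e,a); drop(c,e)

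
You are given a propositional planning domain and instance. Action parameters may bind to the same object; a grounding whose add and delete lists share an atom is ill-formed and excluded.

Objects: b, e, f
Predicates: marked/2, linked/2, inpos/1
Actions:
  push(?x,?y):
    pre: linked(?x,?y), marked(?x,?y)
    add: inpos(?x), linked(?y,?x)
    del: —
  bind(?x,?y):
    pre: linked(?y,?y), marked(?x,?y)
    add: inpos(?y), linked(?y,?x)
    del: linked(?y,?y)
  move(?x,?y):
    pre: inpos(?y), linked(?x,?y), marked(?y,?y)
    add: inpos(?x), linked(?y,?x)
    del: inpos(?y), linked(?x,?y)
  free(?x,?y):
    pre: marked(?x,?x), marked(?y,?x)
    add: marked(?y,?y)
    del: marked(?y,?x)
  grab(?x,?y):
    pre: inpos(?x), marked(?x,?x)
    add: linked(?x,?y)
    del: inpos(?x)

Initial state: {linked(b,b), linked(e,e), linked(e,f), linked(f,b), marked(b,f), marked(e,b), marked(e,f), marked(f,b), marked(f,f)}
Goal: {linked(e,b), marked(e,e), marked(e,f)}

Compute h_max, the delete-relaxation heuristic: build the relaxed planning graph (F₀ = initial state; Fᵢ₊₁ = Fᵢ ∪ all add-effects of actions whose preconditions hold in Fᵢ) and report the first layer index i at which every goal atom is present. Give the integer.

2

F0 = init (9 atoms)
F1 = F0 ∪ {inpos(b), inpos(e), inpos(f), linked(b,e), linked(b,f), linked(f,e), marked(b,b), marked(e,e)}  (17 atoms)
F2 = F1 ∪ {linked(e,b), linked(f,f)}  (19 atoms)
goal ⊆ F2  ⇒  h_max = 2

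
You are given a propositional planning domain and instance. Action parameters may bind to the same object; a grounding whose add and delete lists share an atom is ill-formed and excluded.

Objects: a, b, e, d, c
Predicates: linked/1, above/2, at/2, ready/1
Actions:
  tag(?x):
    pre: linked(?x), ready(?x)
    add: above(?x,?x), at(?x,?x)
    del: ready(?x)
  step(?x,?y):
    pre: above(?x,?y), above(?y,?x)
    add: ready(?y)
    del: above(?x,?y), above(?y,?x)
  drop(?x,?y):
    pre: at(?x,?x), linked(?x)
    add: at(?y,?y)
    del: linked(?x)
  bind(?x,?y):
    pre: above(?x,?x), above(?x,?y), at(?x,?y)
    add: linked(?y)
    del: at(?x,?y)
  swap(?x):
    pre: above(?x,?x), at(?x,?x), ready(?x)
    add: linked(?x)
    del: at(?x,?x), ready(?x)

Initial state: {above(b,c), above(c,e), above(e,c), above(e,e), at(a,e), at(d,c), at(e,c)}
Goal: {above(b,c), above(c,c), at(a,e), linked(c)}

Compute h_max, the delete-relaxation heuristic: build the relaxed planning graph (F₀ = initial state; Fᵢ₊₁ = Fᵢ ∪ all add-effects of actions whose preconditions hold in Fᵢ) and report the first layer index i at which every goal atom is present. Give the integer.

2

F0 = init (7 atoms)
F1 = F0 ∪ {linked(c), ready(c), ready(e)}  (10 atoms)
F2 = F1 ∪ {above(c,c), at(c,c)}  (12 atoms)
goal ⊆ F2  ⇒  h_max = 2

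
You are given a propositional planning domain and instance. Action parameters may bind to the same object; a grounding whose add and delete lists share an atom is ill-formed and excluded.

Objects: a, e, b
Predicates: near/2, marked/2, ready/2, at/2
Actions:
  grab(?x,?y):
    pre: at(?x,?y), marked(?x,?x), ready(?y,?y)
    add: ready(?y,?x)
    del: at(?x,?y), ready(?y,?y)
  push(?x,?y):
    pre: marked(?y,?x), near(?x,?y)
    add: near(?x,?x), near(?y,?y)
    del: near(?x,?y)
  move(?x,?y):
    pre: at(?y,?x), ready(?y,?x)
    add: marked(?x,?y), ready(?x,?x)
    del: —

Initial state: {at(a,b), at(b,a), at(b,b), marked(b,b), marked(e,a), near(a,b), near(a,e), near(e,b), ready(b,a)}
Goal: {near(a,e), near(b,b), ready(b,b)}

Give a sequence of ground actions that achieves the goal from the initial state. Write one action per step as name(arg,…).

move(a,b); grab(b,a); move(b,a); push(a,b)

1. move(a,b)  →  {at(a,b), at(b,a), at(b,b), marked(a,b), marked(b,b), marked(e,a), near(a,b), near(a,e), near(e,b), ready(a,a), ready(b,a)}
2. grab(b,a)  →  {at(a,b), at(b,b), marked(a,b), marked(b,b), marked(e,a), near(a,b), near(a,e), near(e,b), ready(a,b), ready(b,a)}
3. move(b,a)  →  {at(a,b), at(b,b), marked(a,b), marked(b,a), marked(b,b), marked(e,a), near(a,b), near(a,e), near(e,b), ready(a,b), ready(b,a), ready(b,b)}
4. push(a,b)  →  {at(a,b), at(b,b), marked(a,b), marked(b,a), marked(b,b), marked(e,a), near(a,a), near(a,e), near(b,b), near(e,b), ready(a,b), ready(b,a), ready(b,b)}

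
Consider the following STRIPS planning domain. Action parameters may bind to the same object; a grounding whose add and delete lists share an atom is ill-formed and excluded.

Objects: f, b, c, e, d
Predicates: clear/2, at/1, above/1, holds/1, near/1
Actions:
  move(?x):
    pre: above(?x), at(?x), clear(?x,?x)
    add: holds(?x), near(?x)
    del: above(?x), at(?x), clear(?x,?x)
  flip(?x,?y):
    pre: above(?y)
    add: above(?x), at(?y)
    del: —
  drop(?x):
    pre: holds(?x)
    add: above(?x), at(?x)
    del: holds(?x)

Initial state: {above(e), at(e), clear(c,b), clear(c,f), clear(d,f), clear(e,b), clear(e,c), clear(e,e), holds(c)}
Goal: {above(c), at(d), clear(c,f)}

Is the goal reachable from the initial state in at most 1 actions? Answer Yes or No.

No

1. flip(d,e)  →  {above(d), above(e), at(e), clear(c,b), clear(c,f), clear(d,f), clear(e,b), clear(e,c), clear(e,e), holds(c)}
2. flip(c,d)  →  {above(c), above(d), above(e), at(d), at(e), clear(c,b), clear(c,f), clear(d,f), clear(e,b), clear(e,c), clear(e,e), holds(c)}
optimal plan length = 2; 2 > 1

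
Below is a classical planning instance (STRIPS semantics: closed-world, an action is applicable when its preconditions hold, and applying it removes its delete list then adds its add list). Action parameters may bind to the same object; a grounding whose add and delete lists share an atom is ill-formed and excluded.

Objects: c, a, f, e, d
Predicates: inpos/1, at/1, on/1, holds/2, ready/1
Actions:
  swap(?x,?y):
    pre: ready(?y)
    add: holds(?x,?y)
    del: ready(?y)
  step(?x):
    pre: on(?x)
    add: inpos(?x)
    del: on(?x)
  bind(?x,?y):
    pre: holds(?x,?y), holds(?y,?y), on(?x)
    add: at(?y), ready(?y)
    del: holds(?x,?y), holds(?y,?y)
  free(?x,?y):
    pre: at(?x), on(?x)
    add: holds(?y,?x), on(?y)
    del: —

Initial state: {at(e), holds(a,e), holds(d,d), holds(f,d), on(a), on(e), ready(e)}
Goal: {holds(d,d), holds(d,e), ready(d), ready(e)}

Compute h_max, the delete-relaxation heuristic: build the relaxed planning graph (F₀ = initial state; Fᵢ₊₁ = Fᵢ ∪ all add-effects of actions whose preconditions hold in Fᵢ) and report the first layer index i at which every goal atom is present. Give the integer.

2

F0 = init (7 atoms)
F1 = F0 ∪ {holds(c,e), holds(d,e), holds(e,e), holds(f,e), inpos(a), inpos(e), on(c), on(d), on(f)}  (16 atoms)
F2 = F1 ∪ {at(d), inpos(c), inpos(d), inpos(f), ready(d)}  (21 atoms)
goal ⊆ F2  ⇒  h_max = 2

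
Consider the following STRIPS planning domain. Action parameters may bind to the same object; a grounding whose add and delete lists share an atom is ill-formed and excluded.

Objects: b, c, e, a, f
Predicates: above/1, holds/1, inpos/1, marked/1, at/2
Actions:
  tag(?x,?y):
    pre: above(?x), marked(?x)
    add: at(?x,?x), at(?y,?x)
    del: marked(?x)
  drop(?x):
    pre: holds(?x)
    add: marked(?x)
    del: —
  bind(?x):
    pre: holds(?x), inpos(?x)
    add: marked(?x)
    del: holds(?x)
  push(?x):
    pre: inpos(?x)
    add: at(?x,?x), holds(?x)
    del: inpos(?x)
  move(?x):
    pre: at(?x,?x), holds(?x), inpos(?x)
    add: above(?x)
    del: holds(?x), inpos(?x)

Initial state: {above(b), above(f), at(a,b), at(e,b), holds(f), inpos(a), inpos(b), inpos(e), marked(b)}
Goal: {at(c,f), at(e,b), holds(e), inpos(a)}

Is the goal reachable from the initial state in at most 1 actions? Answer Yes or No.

1. drop(f)  →  {above(b), above(f), at(a,b), at(e,b), holds(f), inpos(a), inpos(b), inpos(e), marked(b), marked(f)}
2. tag(f,c)  →  {above(b), above(f), at(a,b), at(c,f), at(e,b), at(f,f), holds(f), inpos(a), inpos(b), inpos(e), marked(b)}
3. push(e)  →  {above(b), above(f), at(a,b), at(c,f), at(e,b), at(e,e), at(f,f), holds(e), holds(f), inpos(a), inpos(b), marked(b)}
optimal plan length = 3; 3 > 1

No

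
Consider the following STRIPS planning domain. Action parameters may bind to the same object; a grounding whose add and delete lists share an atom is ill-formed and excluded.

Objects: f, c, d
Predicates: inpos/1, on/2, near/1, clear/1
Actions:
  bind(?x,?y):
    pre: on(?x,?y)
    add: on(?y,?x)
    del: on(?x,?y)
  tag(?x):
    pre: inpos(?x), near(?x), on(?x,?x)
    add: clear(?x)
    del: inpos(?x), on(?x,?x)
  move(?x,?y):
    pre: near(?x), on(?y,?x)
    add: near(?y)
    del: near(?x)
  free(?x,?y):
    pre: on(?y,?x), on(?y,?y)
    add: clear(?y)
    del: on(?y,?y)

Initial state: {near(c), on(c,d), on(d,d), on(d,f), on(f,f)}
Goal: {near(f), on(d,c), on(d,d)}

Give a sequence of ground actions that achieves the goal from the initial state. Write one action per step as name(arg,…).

bind(c,d); bind(d,f); move(c,d); move(d,f)

1. bind(c,d)  →  {near(c), on(d,c), on(d,d), on(d,f), on(f,f)}
2. bind(d,f)  →  {near(c), on(d,c), on(d,d), on(f,d), on(f,f)}
3. move(c,d)  →  {near(d), on(d,c), on(d,d), on(f,d), on(f,f)}
4. move(d,f)  →  {near(f), on(d,c), on(d,d), on(f,d), on(f,f)}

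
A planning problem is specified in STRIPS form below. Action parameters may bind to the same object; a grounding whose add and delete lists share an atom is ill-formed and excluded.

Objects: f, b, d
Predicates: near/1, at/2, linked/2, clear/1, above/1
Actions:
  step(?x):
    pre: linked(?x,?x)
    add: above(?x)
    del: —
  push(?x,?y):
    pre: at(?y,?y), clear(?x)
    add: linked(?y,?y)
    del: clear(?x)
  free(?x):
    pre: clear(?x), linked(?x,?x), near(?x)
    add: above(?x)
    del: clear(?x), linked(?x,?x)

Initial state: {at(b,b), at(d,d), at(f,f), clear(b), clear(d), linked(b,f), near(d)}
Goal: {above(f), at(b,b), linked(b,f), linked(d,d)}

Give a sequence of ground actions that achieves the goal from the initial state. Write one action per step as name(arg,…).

push(b,f); step(f); push(d,d)

1. push(b,f)  →  {at(b,b), at(d,d), at(f,f), clear(d), linked(b,f), linked(f,f), near(d)}
2. step(f)  →  {above(f), at(b,b), at(d,d), at(f,f), clear(d), linked(b,f), linked(f,f), near(d)}
3. push(d,d)  →  {above(f), at(b,b), at(d,d), at(f,f), linked(b,f), linked(d,d), linked(f,f), near(d)}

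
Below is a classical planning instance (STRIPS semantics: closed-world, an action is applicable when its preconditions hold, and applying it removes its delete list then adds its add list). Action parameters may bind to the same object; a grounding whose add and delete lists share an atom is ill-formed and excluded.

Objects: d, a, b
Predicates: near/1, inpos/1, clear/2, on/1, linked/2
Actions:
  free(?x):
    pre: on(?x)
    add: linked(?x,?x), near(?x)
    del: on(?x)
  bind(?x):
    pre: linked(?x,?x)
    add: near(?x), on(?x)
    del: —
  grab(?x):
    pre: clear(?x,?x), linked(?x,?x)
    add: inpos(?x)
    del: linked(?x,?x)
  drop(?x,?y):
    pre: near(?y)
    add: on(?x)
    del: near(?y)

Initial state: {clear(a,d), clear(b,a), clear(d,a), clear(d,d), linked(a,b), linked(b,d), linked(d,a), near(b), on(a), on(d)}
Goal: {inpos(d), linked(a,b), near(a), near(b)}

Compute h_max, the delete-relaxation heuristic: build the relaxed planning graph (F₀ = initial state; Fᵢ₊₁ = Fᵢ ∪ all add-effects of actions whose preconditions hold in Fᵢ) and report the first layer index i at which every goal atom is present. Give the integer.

2

F0 = init (10 atoms)
F1 = F0 ∪ {linked(a,a), linked(d,d), near(a), near(d), on(b)}  (15 atoms)
F2 = F1 ∪ {inpos(d), linked(b,b)}  (17 atoms)
goal ⊆ F2  ⇒  h_max = 2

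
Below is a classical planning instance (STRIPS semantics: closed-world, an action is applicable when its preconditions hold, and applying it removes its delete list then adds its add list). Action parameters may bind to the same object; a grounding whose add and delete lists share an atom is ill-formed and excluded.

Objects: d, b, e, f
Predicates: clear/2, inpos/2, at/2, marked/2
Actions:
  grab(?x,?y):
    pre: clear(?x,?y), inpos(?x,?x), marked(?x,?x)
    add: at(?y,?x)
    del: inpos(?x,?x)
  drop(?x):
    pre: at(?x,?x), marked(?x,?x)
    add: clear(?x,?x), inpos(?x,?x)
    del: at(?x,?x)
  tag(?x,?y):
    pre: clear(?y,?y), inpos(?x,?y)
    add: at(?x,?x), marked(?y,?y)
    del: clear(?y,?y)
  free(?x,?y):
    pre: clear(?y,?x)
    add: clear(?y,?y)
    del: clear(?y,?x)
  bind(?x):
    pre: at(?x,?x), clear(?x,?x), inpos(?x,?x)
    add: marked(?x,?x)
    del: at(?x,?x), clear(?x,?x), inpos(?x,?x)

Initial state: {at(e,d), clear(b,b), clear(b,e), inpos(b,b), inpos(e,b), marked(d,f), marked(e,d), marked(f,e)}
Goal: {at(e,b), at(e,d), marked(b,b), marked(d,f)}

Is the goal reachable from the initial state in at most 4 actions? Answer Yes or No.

1. tag(b,b)  →  {at(b,b), at(e,d), clear(b,e), inpos(b,b), inpos(e,b), marked(b,b), marked(d,f), marked(e,d), marked(f,e)}
2. grab(b,e)  →  {at(b,b), at(e,b), at(e,d), clear(b,e), inpos(e,b), marked(b,b), marked(d,f), marked(e,d), marked(f,e)}
optimal plan length = 2; 2 ≤ 4

Yes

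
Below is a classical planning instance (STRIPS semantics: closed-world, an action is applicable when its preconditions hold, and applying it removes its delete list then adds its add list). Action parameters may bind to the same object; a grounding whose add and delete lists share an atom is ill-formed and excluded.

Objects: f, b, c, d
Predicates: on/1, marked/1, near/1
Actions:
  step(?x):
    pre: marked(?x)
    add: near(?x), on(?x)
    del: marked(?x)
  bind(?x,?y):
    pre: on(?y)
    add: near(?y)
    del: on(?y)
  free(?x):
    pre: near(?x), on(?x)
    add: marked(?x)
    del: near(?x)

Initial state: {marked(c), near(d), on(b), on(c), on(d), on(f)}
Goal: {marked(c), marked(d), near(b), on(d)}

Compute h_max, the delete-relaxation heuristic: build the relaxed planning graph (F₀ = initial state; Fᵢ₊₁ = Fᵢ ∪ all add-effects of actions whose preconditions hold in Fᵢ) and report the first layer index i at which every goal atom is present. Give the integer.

1

F0 = init (6 atoms)
F1 = F0 ∪ {marked(d), near(b), near(c), near(f)}  (10 atoms)
goal ⊆ F1  ⇒  h_max = 1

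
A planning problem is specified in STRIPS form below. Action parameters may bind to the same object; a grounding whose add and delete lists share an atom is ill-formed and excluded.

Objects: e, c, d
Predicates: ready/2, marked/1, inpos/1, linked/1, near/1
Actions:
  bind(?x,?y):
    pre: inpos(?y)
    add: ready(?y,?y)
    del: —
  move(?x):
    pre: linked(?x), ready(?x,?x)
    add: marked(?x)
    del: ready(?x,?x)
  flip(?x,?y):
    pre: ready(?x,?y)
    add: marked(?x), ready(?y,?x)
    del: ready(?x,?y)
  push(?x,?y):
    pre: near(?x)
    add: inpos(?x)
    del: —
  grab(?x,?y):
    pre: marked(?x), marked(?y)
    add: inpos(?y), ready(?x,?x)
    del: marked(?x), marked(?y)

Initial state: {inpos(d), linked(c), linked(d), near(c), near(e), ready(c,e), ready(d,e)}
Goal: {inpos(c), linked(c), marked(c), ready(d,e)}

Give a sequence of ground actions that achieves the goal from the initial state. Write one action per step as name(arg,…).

1. flip(c,e)  →  {inpos(d), linked(c), linked(d), marked(c), near(c), near(e), ready(d,e), ready(e,c)}
2. push(c,e)  →  {inpos(c), inpos(d), linked(c), linked(d), marked(c), near(c), near(e), ready(d,e), ready(e,c)}

flip(c,e); push(c,e)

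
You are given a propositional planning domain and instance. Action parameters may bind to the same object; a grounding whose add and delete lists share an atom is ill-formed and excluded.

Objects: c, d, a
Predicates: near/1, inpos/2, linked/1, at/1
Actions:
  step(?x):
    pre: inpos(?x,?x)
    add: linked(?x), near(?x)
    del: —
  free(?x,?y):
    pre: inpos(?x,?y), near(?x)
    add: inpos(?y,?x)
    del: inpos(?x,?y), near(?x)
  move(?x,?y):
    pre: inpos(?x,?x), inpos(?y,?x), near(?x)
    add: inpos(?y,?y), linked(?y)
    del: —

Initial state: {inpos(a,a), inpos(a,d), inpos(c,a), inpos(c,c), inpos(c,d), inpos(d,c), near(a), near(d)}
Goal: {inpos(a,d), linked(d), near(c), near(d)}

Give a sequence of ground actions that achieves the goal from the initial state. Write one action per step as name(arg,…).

1. step(c)  →  {inpos(a,a), inpos(a,d), inpos(c,a), inpos(c,c), inpos(c,d), inpos(d,c), linked(c), near(a), near(c), near(d)}
2. move(c,d)  →  {inpos(a,a), inpos(a,d), inpos(c,a), inpos(c,c), inpos(c,d), inpos(d,c), inpos(d,d), linked(c), linked(d), near(a), near(c), near(d)}

step(c); move(c,d)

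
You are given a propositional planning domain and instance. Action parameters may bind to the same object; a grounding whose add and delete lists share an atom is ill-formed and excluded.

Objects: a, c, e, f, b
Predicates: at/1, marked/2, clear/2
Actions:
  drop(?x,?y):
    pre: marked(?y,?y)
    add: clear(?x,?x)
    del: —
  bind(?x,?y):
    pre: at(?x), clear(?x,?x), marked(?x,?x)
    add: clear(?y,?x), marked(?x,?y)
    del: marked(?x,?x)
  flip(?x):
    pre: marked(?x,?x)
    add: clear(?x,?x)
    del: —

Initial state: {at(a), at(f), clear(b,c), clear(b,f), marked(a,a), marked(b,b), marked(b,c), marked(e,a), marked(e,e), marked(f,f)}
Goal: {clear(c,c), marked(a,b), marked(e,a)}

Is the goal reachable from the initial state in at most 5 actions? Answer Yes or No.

Yes

1. drop(a,a)  →  {at(a), at(f), clear(a,a), clear(b,c), clear(b,f), marked(a,a), marked(b,b), marked(b,c), marked(e,a), marked(e,e), marked(f,f)}
2. drop(c,a)  →  {at(a), at(f), clear(a,a), clear(b,c), clear(b,f), clear(c,c), marked(a,a), marked(b,b), marked(b,c), marked(e,a), marked(e,e), marked(f,f)}
3. bind(a,b)  →  {at(a), at(f), clear(a,a), clear(b,a), clear(b,c), clear(b,f), clear(c,c), marked(a,b), marked(b,b), marked(b,c), marked(e,a), marked(e,e), marked(f,f)}
optimal plan length = 3; 3 ≤ 5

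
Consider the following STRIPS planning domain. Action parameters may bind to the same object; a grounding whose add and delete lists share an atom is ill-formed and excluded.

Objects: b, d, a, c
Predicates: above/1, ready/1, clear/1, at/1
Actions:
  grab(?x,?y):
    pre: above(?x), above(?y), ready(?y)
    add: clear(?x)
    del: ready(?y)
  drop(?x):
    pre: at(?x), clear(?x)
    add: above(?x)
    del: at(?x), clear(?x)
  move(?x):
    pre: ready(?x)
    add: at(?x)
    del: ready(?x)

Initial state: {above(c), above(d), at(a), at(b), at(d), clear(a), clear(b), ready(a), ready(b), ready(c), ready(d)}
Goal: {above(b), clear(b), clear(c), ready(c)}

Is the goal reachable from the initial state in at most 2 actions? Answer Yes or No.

1. grab(c,d)  →  {above(c), above(d), at(a), at(b), at(d), clear(a), clear(b), clear(c), ready(a), ready(b), ready(c)}
2. drop(b)  →  {above(b), above(c), above(d), at(a), at(d), clear(a), clear(c), ready(a), ready(b), ready(c)}
3. grab(b,b)  →  {above(b), above(c), above(d), at(a), at(d), clear(a), clear(b), clear(c), ready(a), ready(c)}
optimal plan length = 3; 3 > 2

No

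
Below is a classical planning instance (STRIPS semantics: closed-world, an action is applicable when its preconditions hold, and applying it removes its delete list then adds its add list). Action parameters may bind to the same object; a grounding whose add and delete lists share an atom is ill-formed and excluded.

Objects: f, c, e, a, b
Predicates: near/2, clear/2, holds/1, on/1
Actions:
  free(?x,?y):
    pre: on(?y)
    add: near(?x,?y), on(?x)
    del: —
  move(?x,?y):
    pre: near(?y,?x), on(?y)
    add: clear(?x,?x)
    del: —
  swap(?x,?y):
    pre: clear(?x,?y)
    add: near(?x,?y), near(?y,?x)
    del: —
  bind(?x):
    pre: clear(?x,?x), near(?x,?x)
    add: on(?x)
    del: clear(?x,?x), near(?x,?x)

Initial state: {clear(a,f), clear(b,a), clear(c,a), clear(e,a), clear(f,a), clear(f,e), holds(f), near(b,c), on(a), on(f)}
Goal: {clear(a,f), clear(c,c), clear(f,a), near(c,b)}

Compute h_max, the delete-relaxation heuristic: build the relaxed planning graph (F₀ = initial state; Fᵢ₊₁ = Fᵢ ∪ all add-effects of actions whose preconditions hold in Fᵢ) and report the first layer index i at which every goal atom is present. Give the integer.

F0 = init (10 atoms)
F1 = F0 ∪ {near(a,a), near(a,b), near(a,c), near(a,e), near(a,f), near(b,a), near(b,f), near(c,a), near(c,f), near(e,a), near(e,f), near(f,a), near(f,e), near(f,f), on(b), on(c), on(e)}  (27 atoms)
F2 = F1 ∪ {clear(a,a), clear(b,b), clear(c,c), clear(e,e), clear(f,f), near(b,b), near(b,e), near(c,b), near(c,c), near(c,e), near(e,b), near(e,c), near(e,e), near(f,b), near(f,c)}  (42 atoms)
goal ⊆ F2  ⇒  h_max = 2

2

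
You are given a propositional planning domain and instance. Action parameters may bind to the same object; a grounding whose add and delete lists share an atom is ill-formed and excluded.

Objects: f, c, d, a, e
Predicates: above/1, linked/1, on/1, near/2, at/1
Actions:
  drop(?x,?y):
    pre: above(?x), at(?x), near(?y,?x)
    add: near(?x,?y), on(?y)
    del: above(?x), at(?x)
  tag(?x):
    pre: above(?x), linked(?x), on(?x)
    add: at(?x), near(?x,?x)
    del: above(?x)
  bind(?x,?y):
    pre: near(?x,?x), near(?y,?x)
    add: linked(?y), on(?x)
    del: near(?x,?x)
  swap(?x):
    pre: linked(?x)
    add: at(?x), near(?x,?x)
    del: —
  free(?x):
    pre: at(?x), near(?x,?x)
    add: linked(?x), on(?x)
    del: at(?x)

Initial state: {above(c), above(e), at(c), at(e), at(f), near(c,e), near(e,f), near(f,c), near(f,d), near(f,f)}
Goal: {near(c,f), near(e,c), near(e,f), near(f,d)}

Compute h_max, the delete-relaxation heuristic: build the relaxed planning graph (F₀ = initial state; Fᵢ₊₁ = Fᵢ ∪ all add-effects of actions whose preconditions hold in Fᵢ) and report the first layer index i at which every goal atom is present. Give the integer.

1

F0 = init (10 atoms)
F1 = F0 ∪ {linked(e), linked(f), near(c,f), near(e,c), on(c), on(f)}  (16 atoms)
goal ⊆ F1  ⇒  h_max = 1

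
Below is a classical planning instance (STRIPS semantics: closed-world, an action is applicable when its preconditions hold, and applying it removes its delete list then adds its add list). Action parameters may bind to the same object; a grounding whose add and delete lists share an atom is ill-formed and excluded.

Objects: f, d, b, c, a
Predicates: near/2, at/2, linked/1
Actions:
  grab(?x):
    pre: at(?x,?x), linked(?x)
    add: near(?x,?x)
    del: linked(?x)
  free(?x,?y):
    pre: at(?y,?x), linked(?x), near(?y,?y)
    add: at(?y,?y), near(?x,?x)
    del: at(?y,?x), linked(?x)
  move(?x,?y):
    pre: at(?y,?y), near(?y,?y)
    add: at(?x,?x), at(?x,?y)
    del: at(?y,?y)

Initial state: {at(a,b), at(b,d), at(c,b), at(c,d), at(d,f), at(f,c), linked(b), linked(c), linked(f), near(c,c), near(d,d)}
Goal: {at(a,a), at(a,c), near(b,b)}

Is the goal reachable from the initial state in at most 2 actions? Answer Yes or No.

Yes

1. free(b,c)  →  {at(a,b), at(b,d), at(c,c), at(c,d), at(d,f), at(f,c), linked(c), linked(f), near(b,b), near(c,c), near(d,d)}
2. move(a,c)  →  {at(a,a), at(a,b), at(a,c), at(b,d), at(c,d), at(d,f), at(f,c), linked(c), linked(f), near(b,b), near(c,c), near(d,d)}
optimal plan length = 2; 2 ≤ 2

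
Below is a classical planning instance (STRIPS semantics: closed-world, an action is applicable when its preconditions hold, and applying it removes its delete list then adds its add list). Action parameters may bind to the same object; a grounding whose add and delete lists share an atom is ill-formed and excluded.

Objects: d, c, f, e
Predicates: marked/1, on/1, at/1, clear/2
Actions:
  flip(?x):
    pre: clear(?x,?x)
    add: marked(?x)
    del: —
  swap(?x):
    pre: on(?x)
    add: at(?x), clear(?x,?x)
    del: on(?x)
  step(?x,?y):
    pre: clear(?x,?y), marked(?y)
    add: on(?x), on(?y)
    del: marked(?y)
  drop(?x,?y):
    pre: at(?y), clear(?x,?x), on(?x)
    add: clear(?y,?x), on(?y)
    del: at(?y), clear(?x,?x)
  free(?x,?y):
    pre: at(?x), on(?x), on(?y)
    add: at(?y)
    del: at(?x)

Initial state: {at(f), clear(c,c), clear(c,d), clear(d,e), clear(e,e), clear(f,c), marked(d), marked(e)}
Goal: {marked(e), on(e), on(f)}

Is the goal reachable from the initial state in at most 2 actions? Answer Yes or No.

1. step(d,e)  →  {at(f), clear(c,c), clear(c,d), clear(d,e), clear(e,e), clear(f,c), marked(d), on(d), on(e)}
2. flip(e)  →  {at(f), clear(c,c), clear(c,d), clear(d,e), clear(e,e), clear(f,c), marked(d), marked(e), on(d), on(e)}
3. drop(e,f)  →  {clear(c,c), clear(c,d), clear(d,e), clear(f,c), clear(f,e), marked(d), marked(e), on(d), on(e), on(f)}
optimal plan length = 3; 3 > 2

No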